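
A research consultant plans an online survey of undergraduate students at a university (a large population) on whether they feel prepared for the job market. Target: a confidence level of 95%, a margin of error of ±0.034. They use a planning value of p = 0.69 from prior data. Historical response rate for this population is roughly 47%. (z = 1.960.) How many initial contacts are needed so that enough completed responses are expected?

Completed interviews needed: n₀ = 1.960² × 0.2139 / 0.034² ≈ 710.83 → 711.
At a 47% response rate, contacts needed = 711 / 0.47 ≈ 1512.77 → 1513.

1513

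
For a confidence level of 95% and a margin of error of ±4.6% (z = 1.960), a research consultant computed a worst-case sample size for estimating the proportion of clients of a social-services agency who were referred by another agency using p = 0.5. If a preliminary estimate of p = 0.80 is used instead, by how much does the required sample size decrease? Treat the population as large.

163

Conservative (p = 0.5): n = 1.960² × 0.25 / 0.046² ≈ 453.88 → 454.
Using p = 0.80: p(1−p) = 0.1600, so n = 1.960² × 0.1600 / 0.046² ≈ 290.48 → 291.
Reduction: 454 − 291 = 163.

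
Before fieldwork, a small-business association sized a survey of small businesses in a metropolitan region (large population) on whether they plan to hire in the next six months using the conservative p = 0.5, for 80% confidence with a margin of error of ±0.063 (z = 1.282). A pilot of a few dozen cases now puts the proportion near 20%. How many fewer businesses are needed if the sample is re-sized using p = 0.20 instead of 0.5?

Conservative (p = 0.5): n = 1.282² × 0.25 / 0.063² ≈ 103.52 → 104.
Using p = 0.20: p(1−p) = 0.1600, so n = 1.282² × 0.1600 / 0.063² ≈ 66.25 → 67.
Reduction: 104 − 67 = 37.

37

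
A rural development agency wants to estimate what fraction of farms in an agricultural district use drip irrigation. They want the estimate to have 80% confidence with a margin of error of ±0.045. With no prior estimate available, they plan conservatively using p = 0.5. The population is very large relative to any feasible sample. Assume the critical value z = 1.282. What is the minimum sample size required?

With p = 0.5, p(1−p) = 0.25.
n = z²·p(1−p)/E² = 1.282² × 0.2500 / 0.045² = 1.6435 × 0.2500 / 0.002025 ≈ 202.90.
Rounding up gives n = 203.

203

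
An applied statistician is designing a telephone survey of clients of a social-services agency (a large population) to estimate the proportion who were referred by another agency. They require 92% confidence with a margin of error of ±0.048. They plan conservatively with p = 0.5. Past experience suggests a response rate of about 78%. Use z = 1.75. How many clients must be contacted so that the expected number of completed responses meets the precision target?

Completed interviews needed: n₀ = 1.75² × 0.2500 / 0.048² ≈ 332.30 → 333.
At a 78% response rate, contacts needed = 333 / 0.78 ≈ 426.92 → 427.

427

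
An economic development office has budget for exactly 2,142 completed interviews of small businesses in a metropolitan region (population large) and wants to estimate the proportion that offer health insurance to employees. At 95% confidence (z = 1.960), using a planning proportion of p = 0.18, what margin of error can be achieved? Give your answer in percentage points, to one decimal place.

SE(p̂) = √[p(1−p)/n] = √[0.1476/2142] = 0.00830.
E = z × SE = 1.960 × 0.00830 = 0.01627, or 1.6 percentage points.

1.6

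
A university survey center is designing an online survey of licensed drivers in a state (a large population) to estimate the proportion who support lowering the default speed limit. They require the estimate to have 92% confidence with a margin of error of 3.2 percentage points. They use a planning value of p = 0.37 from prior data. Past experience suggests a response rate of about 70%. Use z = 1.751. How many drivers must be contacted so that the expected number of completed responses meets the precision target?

998

Completed interviews needed: n₀ = 1.751² × 0.2331 / 0.032² ≈ 697.93 → 698.
At a 70% response rate, contacts needed = 698 / 0.70 ≈ 997.14 → 998.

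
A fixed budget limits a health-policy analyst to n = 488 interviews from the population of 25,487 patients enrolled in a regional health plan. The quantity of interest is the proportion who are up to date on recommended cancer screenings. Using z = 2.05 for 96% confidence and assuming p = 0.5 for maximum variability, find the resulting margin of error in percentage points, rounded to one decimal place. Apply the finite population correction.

4.6

Finite-population factor: (N−n)/(N−1) = (25487−488)/(25487−1) = 0.9809.
SE(p̂) = √[p(1−p)/n · (N−n)/(N−1)] = √[0.2500/488 × 0.9809] = 0.02242.
E = z × SE = 2.05 × 0.02242 = 0.04595 ≈ 4.6 percentage points.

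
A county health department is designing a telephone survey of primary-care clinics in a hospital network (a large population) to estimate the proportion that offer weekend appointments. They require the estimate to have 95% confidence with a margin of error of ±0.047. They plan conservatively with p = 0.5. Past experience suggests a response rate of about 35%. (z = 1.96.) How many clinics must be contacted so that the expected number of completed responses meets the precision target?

Completed interviews needed: n₀ = 1.96² × 0.2500 / 0.047² ≈ 434.77 → 435.
At a 35% response rate, contacts needed = 435 / 0.35 ≈ 1242.86 → 1243.

1243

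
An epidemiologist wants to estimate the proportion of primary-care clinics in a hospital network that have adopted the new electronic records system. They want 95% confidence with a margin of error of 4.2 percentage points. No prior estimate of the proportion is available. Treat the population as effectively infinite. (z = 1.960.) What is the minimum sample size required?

545

With no prior estimate, use p = 0.5, giving p(1−p) = 0.25.
n = z²·p(1−p)/E² = 1.960² × 0.2500 / 0.042² = 3.8416 × 0.2500 / 0.001764 ≈ 544.44.
Rounding up gives n = 545.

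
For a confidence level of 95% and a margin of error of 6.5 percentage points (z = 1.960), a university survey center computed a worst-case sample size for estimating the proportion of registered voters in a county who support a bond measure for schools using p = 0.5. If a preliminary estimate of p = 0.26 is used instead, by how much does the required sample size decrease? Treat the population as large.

53

Conservative (p = 0.5): n = 1.960² × 0.25 / 0.065² ≈ 227.31 → 228.
Using p = 0.26: p(1−p) = 0.1924, so n = 1.960² × 0.1924 / 0.065² ≈ 174.94 → 175.
Reduction: 228 − 175 = 53.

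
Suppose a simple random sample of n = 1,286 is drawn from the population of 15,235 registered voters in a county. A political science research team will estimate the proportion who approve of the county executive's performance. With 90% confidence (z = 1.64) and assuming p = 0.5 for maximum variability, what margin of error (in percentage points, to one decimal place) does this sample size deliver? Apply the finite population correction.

Finite-population factor: (N−n)/(N−1) = (15235−1286)/(15235−1) = 0.9156.
SE(p̂) = √[p(1−p)/n · (N−n)/(N−1)] = √[0.2500/1286 × 0.9156] = 0.01334.
E = z × SE = 1.64 × 0.01334 = 0.02188 ≈ 2.2 percentage points.

2.2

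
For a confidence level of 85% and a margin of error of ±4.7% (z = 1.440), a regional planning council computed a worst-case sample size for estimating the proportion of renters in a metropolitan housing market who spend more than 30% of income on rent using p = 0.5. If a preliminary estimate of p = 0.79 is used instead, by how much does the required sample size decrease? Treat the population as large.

79

Conservative (p = 0.5): n = 1.440² × 0.25 / 0.047² ≈ 234.68 → 235.
Using p = 0.79: p(1−p) = 0.1659, so n = 1.440² × 0.1659 / 0.047² ≈ 155.73 → 156.
Reduction: 235 − 156 = 79.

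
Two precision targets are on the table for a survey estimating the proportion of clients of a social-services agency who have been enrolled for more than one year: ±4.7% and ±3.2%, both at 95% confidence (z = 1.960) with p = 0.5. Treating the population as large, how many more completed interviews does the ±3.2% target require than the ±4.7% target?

503

At ±4.7%: n = 1.960² × 0.2500 / 0.047² ≈ 434.77 → 435.
At ±3.2%: n = 1.960² × 0.2500 / 0.032² ≈ 937.89 → 938.
Additional respondents: 938 − 435 = 503.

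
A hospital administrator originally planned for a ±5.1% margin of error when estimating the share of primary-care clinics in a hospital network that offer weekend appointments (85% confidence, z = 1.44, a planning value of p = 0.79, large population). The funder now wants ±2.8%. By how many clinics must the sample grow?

306

At ±5.1%: n = 1.44² × 0.1659 / 0.051² ≈ 132.26 → 133.
At ±2.8%: n = 1.44² × 0.1659 / 0.028² ≈ 438.79 → 439.
Additional respondents: 439 − 133 = 306.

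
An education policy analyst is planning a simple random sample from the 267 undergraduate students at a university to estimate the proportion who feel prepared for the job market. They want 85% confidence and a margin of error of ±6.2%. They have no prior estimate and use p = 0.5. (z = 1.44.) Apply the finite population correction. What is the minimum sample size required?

90

Unadjusted: n₀ = 1.44² × 0.50 × 0.50 / 0.062² ≈ 134.86, so n₀ = 135.
Finite population correction with N = 267: n = n₀ / (1 + (n₀−1)/N) = 135 / (1 + 134/267) = 135 / 1.5019 ≈ 89.89.
Rounding up, n = 90.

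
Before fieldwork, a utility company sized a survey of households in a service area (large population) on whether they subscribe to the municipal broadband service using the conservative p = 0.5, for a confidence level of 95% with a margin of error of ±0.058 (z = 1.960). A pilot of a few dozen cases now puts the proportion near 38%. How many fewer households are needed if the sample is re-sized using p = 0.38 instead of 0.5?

16

Conservative (p = 0.5): n = 1.960² × 0.25 / 0.058² ≈ 285.49 → 286.
Using p = 0.38: p(1−p) = 0.2356, so n = 1.960² × 0.2356 / 0.058² ≈ 269.05 → 270.
Reduction: 286 − 270 = 16.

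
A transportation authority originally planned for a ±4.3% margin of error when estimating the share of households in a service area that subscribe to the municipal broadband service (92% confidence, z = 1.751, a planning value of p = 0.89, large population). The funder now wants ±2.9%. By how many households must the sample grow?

194

At ±4.3%: n = 1.751² × 0.0979 / 0.043² ≈ 162.34 → 163.
At ±2.9%: n = 1.751² × 0.0979 / 0.029² ≈ 356.91 → 357.
Additional respondents: 357 − 163 = 194.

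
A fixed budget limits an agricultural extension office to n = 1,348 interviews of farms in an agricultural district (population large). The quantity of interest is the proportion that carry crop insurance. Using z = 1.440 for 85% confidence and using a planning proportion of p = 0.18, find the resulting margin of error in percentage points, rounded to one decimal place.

SE(p̂) = √[p(1−p)/n] = √[0.1476/1348] = 0.01046.
E = z × SE = 1.440 × 0.01046 = 0.01507, or 1.5 percentage points.

1.5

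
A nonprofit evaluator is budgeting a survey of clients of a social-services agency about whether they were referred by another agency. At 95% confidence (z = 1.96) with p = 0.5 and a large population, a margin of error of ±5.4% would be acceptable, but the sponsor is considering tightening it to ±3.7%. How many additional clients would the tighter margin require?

At ±5.4%: n = 1.96² × 0.2500 / 0.054² ≈ 329.36 → 330.
At ±3.7%: n = 1.96² × 0.2500 / 0.037² ≈ 701.53 → 702.
Additional respondents: 702 − 330 = 372.

372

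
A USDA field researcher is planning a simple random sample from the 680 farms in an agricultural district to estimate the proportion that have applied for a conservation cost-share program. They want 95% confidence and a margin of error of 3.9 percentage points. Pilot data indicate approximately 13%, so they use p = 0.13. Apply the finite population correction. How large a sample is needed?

202

For 95% confidence, z = 1.960.
Unadjusted: n₀ = 1.960² × 0.13 × 0.87 / 0.039² ≈ 285.66, so n₀ = 286.
Finite population correction with N = 680: n = n₀ / (1 + (n₀−1)/N) = 286 / (1 + 285/680) = 286 / 1.4191 ≈ 201.53.
Rounding up, n = 202.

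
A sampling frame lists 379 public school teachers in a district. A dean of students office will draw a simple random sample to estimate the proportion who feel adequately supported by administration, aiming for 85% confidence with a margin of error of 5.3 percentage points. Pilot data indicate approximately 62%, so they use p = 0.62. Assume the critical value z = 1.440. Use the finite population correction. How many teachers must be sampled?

120

Unadjusted: n₀ = 1.440² × 0.62 × 0.38 / 0.053² ≈ 173.92, so n₀ = 174.
Finite population correction with N = 379: n = n₀ / (1 + (n₀−1)/N) = 174 / (1 + 173/379) = 174 / 1.4565 ≈ 119.47.
Rounding up, n = 120.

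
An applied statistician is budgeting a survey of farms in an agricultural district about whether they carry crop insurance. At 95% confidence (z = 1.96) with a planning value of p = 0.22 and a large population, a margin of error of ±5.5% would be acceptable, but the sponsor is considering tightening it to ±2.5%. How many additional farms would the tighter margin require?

At ±5.5%: n = 1.96² × 0.1716 / 0.055² ≈ 217.92 → 218.
At ±2.5%: n = 1.96² × 0.1716 / 0.025² ≈ 1054.75 → 1055.
Additional respondents: 1055 − 218 = 837.

837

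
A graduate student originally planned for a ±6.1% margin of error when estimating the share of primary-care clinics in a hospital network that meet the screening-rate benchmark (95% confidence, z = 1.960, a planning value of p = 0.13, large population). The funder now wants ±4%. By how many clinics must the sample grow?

155

At ±6.1%: n = 1.960² × 0.1131 / 0.061² ≈ 116.77 → 117.
At ±4%: n = 1.960² × 0.1131 / 0.040² ≈ 271.55 → 272.
Additional respondents: 272 − 117 = 155.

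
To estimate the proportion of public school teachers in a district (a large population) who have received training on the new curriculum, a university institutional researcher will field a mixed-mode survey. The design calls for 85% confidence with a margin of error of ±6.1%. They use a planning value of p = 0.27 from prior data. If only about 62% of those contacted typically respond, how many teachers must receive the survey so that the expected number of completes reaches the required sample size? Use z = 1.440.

Completed interviews needed: n₀ = 1.440² × 0.1971 / 0.061² ≈ 109.84 → 110.
At a 62% response rate, contacts needed = 110 / 0.62 ≈ 177.42 → 178.

178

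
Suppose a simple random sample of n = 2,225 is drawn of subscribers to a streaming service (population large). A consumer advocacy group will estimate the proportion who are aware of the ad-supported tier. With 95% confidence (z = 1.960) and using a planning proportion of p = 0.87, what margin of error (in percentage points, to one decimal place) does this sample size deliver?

1.4

SE(p̂) = √[p(1−p)/n] = √[0.1131/2225] = 0.00713.
E = z × SE = 1.960 × 0.00713 = 0.01397, or 1.4 percentage points.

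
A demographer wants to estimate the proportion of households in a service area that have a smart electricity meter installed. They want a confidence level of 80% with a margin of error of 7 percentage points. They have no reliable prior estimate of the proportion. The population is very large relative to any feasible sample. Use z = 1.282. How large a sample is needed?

With no prior estimate, use p = 0.5, giving p(1−p) = 0.25.
n = z²·p(1−p)/E² = 1.282² × 0.2500 / 0.070² = 1.6435 × 0.2500 / 0.004900 ≈ 83.85.
Rounding up gives n = 84.

84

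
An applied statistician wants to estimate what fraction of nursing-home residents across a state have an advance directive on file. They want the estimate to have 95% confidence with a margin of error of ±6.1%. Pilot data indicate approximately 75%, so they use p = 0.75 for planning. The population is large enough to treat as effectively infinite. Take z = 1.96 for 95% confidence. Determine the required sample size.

194

With p = 0.75, p(1−p) = 0.1875.
n = z²·p(1−p)/E² = 1.96² × 0.1875 / 0.061² = 3.8416 × 0.1875 / 0.003721 ≈ 193.58.
Rounding up gives n = 194.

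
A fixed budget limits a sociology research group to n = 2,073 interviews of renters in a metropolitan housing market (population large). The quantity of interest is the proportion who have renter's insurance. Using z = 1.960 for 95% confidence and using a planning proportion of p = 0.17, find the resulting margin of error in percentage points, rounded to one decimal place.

SE(p̂) = √[p(1−p)/n] = √[0.1411/2073] = 0.00825.
E = z × SE = 1.960 × 0.00825 = 0.01617, or 1.6 percentage points.

1.6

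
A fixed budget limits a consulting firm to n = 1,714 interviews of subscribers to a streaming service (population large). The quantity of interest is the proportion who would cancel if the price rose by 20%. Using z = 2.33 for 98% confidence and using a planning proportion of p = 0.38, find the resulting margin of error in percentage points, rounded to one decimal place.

2.7

SE(p̂) = √[p(1−p)/n] = √[0.2356/1714] = 0.01172.
E = z × SE = 2.33 × 0.01172 = 0.02732, or 2.7 percentage points.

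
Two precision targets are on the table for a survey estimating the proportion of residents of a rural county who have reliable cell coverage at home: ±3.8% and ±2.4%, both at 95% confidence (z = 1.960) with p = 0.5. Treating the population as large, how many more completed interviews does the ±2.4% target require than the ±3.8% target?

1002

At ±3.8%: n = 1.960² × 0.2500 / 0.038² ≈ 665.10 → 666.
At ±2.4%: n = 1.960² × 0.2500 / 0.024² ≈ 1667.36 → 1668.
Additional respondents: 1668 − 666 = 1002.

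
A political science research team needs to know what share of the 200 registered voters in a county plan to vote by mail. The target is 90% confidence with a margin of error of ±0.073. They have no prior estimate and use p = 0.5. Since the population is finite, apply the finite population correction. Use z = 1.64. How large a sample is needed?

Unadjusted: n₀ = 1.64² × 0.50 × 0.50 / 0.073² ≈ 126.18, so n₀ = 127.
Finite population correction with N = 200: n = n₀ / (1 + (n₀−1)/N) = 127 / (1 + 126/200) = 127 / 1.6300 ≈ 77.91.
Rounding up, n = 78.

78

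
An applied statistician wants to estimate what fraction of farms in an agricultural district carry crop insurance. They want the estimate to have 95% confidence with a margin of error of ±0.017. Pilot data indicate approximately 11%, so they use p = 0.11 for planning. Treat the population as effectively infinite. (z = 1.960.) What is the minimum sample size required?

1302

With p = 0.11, p(1−p) = 0.0979.
n = z²·p(1−p)/E² = 1.960² × 0.0979 / 0.017² = 3.8416 × 0.0979 / 0.000289 ≈ 1301.36.
Rounding up gives n = 1302.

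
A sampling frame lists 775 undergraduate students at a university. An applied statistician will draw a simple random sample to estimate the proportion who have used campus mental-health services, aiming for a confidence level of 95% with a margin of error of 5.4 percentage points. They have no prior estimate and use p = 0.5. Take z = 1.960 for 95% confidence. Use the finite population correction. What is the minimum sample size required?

Unadjusted: n₀ = 1.960² × 0.50 × 0.50 / 0.054² ≈ 329.36, so n₀ = 330.
Finite population correction with N = 775: n = n₀ / (1 + (n₀−1)/N) = 330 / (1 + 329/775) = 330 / 1.4245 ≈ 231.66.
Rounding up, n = 232.

232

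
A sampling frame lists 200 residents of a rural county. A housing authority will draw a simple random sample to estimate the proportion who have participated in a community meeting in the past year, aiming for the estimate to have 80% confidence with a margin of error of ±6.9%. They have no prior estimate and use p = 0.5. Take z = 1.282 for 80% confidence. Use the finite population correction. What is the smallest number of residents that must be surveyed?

61

Unadjusted: n₀ = 1.282² × 0.50 × 0.50 / 0.069² ≈ 86.30, so n₀ = 87.
Finite population correction with N = 200: n = n₀ / (1 + (n₀−1)/N) = 87 / (1 + 86/200) = 87 / 1.4300 ≈ 60.84.
Rounding up, n = 61.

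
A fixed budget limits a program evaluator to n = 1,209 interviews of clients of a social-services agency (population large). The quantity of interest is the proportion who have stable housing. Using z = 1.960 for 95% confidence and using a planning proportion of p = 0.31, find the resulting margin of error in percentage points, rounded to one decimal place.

SE(p̂) = √[p(1−p)/n] = √[0.2139/1209] = 0.01330.
E = z × SE = 1.960 × 0.01330 = 0.02607, or 2.6 percentage points.

2.6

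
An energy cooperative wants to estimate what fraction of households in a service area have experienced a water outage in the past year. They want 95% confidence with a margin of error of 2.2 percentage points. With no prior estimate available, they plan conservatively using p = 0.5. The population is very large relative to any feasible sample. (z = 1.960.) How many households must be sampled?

1985

With p = 0.5, p(1−p) = 0.25.
n = z²·p(1−p)/E² = 1.960² × 0.2500 / 0.022² = 3.8416 × 0.2500 / 0.000484 ≈ 1984.30.
Rounding up gives n = 1985.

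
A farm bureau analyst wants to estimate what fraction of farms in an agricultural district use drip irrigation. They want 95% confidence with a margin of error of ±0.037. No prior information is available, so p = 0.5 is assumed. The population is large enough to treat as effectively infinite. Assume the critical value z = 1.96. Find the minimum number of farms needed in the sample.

With p = 0.5, p(1−p) = 0.25.
n = z²·p(1−p)/E² = 1.96² × 0.2500 / 0.037² = 3.8416 × 0.2500 / 0.001369 ≈ 701.53.
Rounding up gives n = 702.

702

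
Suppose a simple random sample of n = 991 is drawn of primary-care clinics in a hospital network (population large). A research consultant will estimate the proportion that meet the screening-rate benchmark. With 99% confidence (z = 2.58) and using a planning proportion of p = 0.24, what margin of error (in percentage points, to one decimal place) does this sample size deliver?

3.5

SE(p̂) = √[p(1−p)/n] = √[0.1824/991] = 0.01357.
E = z × SE = 2.58 × 0.01357 = 0.03500, or 3.5 percentage points.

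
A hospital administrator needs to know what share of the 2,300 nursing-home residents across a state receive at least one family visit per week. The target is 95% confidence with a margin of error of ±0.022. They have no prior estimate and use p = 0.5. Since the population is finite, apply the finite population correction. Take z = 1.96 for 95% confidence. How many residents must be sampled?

1066

Unadjusted: n₀ = 1.96² × 0.50 × 0.50 / 0.022² ≈ 1984.30, so n₀ = 1985.
Finite population correction with N = 2,300: n = n₀ / (1 + (n₀−1)/N) = 1985 / (1 + 1984/2300) = 1985 / 1.8626 ≈ 1065.71.
Rounding up, n = 1066.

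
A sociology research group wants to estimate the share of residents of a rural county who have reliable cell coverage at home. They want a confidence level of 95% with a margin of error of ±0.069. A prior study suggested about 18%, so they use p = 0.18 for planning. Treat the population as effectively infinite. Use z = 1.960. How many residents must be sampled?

With p = 0.18, p(1−p) = 0.1476.
n = z²·p(1−p)/E² = 1.960² × 0.1476 / 0.069² = 3.8416 × 0.1476 / 0.004761 ≈ 119.10.
Rounding up gives n = 120.

120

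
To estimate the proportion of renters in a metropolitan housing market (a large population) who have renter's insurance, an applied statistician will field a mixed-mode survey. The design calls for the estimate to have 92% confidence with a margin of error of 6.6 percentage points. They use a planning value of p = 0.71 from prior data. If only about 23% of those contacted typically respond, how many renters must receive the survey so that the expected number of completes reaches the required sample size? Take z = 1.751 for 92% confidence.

631

Completed interviews needed: n₀ = 1.751² × 0.2059 / 0.066² ≈ 144.92 → 145.
At a 23% response rate, contacts needed = 145 / 0.23 ≈ 630.43 → 631.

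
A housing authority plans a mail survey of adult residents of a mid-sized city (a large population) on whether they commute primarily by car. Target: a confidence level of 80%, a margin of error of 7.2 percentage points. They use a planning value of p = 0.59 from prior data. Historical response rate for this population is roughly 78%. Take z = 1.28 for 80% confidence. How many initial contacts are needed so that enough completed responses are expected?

99

Completed interviews needed: n₀ = 1.28² × 0.2419 / 0.072² ≈ 76.45 → 77.
At a 78% response rate, contacts needed = 77 / 0.78 ≈ 98.72 → 99.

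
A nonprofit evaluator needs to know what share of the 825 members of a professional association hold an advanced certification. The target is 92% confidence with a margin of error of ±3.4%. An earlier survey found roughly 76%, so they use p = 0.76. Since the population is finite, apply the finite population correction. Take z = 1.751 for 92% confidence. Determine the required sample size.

306

Unadjusted: n₀ = 1.751² × 0.76 × 0.24 / 0.034² ≈ 483.77, so n₀ = 484.
Finite population correction with N = 825: n = n₀ / (1 + (n₀−1)/N) = 484 / (1 + 483/825) = 484 / 1.5855 ≈ 305.28.
Rounding up, n = 306.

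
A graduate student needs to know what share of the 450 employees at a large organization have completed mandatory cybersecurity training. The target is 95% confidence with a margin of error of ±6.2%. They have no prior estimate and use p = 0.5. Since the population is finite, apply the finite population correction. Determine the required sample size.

161

For 95% confidence, z = 1.960.
Unadjusted: n₀ = 1.960² × 0.50 × 0.50 / 0.062² ≈ 249.84, so n₀ = 250.
Finite population correction with N = 450: n = n₀ / (1 + (n₀−1)/N) = 250 / (1 + 249/450) = 250 / 1.5533 ≈ 160.94.
Rounding up, n = 161.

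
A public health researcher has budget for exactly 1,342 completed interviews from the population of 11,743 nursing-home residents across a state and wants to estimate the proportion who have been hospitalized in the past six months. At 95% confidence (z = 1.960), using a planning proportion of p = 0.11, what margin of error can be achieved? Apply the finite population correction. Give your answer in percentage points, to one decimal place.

Finite-population factor: (N−n)/(N−1) = (11743−1342)/(11743−1) = 0.8858.
SE(p̂) = √[p(1−p)/n · (N−n)/(N−1)] = √[0.0979/1342 × 0.8858] = 0.00804.
E = z × SE = 1.960 × 0.00804 = 0.01576 ≈ 1.6 percentage points.

1.6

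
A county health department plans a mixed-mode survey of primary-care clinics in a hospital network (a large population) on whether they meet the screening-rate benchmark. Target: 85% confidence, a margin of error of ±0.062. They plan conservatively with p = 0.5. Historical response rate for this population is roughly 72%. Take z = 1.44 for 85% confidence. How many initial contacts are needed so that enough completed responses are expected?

Completed interviews needed: n₀ = 1.44² × 0.2500 / 0.062² ≈ 134.86 → 135.
At a 72% response rate, contacts needed = 135 / 0.72 ≈ 187.50 → 188.

188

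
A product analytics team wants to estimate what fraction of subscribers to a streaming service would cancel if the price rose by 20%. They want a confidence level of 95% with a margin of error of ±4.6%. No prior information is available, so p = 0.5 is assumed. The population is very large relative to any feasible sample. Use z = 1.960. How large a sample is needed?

With p = 0.5, p(1−p) = 0.25.
n = z²·p(1−p)/E² = 1.960² × 0.2500 / 0.046² = 3.8416 × 0.2500 / 0.002116 ≈ 453.88.
Rounding up gives n = 454.

454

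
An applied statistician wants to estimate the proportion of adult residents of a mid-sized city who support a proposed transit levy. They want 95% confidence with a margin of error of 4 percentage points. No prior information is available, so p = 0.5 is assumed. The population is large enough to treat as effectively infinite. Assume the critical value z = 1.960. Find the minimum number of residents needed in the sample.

601

With p = 0.5, p(1−p) = 0.25.
n = z²·p(1−p)/E² = 1.960² × 0.2500 / 0.040² = 3.8416 × 0.2500 / 0.001600 ≈ 600.25.
Rounding up gives n = 601.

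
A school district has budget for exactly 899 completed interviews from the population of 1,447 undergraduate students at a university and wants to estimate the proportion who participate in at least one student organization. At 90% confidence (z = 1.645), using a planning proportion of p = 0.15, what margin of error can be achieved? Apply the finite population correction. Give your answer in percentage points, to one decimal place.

1.2

Finite-population factor: (N−n)/(N−1) = (1447−899)/(1447−1) = 0.3790.
SE(p̂) = √[p(1−p)/n · (N−n)/(N−1)] = √[0.1275/899 × 0.3790] = 0.00733.
E = z × SE = 1.645 × 0.00733 = 0.01206 ≈ 1.2 percentage points.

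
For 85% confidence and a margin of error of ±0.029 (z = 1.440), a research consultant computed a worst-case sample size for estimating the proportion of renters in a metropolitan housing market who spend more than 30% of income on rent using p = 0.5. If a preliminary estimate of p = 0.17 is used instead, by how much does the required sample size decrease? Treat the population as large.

269

Conservative (p = 0.5): n = 1.440² × 0.25 / 0.029² ≈ 616.41 → 617.
Using p = 0.17: p(1−p) = 0.1411, so n = 1.440² × 0.1411 / 0.029² ≈ 347.90 → 348.
Reduction: 617 − 348 = 269.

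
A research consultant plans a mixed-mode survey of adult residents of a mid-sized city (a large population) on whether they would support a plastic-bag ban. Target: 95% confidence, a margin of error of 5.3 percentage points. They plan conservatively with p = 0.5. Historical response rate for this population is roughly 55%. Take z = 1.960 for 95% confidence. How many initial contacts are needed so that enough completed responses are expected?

Completed interviews needed: n₀ = 1.960² × 0.2500 / 0.053² ≈ 341.90 → 342.
At a 55% response rate, contacts needed = 342 / 0.55 ≈ 621.82 → 622.

622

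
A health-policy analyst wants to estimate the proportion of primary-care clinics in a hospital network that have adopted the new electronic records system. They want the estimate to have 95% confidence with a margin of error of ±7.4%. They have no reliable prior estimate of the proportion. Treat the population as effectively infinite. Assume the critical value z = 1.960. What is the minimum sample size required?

With no prior estimate, use p = 0.5, giving p(1−p) = 0.25.
n = z²·p(1−p)/E² = 1.960² × 0.2500 / 0.074² = 3.8416 × 0.2500 / 0.005476 ≈ 175.38.
Rounding up gives n = 176.

176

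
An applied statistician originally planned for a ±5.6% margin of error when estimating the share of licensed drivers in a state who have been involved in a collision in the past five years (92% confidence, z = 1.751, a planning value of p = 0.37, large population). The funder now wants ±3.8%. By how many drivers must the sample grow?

At ±5.6%: n = 1.751² × 0.2331 / 0.056² ≈ 227.90 → 228.
At ±3.8%: n = 1.751² × 0.2331 / 0.038² ≈ 494.93 → 495.
Additional respondents: 495 − 228 = 267.

267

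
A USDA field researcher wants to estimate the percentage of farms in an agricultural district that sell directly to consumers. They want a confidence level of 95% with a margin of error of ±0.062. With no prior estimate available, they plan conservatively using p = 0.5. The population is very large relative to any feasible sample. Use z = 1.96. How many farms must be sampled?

With p = 0.5, p(1−p) = 0.25.
n = z²·p(1−p)/E² = 1.96² × 0.2500 / 0.062² = 3.8416 × 0.2500 / 0.003844 ≈ 249.84.
Rounding up gives n = 250.

250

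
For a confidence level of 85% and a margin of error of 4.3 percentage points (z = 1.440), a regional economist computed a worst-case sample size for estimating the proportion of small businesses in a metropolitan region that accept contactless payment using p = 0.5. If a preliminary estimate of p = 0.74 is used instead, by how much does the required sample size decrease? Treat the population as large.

65

Conservative (p = 0.5): n = 1.440² × 0.25 / 0.043² ≈ 280.37 → 281.
Using p = 0.74: p(1−p) = 0.1924, so n = 1.440² × 0.1924 / 0.043² ≈ 215.77 → 216.
Reduction: 281 − 216 = 65.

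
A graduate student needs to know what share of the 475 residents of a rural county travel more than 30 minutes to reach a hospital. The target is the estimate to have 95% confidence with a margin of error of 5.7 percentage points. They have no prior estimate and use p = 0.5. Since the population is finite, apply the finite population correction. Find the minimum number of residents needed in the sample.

183

For 95% confidence, z = 1.960.
Unadjusted: n₀ = 1.960² × 0.50 × 0.50 / 0.057² ≈ 295.60, so n₀ = 296.
Finite population correction with N = 475: n = n₀ / (1 + (n₀−1)/N) = 296 / (1 + 295/475) = 296 / 1.6211 ≈ 182.60.
Rounding up, n = 183.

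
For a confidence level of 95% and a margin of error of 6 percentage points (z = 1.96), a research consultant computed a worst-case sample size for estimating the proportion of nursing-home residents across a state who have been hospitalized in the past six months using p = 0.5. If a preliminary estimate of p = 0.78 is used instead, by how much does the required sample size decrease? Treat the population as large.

83

Conservative (p = 0.5): n = 1.96² × 0.25 / 0.060² ≈ 266.78 → 267.
Using p = 0.78: p(1−p) = 0.1716, so n = 1.96² × 0.1716 / 0.060² ≈ 183.12 → 184.
Reduction: 267 − 184 = 83.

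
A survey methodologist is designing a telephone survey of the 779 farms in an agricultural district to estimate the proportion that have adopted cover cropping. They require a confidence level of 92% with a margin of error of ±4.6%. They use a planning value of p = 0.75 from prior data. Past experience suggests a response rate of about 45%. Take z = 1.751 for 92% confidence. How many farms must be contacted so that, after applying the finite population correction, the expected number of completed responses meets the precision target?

449

Completed interviews needed (unadjusted): n₀ = 1.751² × 0.1875 / 0.046² ≈ 271.68 → 272.
FPC for N = 779: n = 272 / (1 + 271/779) = 272 / 1.3479 ≈ 201.80 → 202.
At a 45% response rate, contacts needed = 202 / 0.45 ≈ 448.89 → 449.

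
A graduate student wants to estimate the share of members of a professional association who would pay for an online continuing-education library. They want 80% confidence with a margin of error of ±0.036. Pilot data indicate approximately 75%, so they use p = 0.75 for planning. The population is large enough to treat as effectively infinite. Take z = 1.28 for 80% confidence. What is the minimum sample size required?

238

With p = 0.75, p(1−p) = 0.1875.
n = z²·p(1−p)/E² = 1.28² × 0.1875 / 0.036² = 1.6384 × 0.1875 / 0.001296 ≈ 237.04.
Rounding up gives n = 238.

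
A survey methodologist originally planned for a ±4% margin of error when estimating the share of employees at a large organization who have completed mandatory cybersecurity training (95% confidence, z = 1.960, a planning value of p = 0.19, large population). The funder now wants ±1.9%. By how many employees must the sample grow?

At ±4%: n = 1.960² × 0.1539 / 0.040² ≈ 369.51 → 370.
At ±1.9%: n = 1.960² × 0.1539 / 0.019² ≈ 1637.73 → 1638.
Additional respondents: 1638 − 370 = 1268.

1268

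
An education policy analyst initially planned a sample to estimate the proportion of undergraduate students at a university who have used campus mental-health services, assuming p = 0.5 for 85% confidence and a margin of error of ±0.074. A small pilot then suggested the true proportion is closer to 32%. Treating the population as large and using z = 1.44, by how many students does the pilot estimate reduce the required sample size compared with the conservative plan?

Conservative (p = 0.5): n = 1.44² × 0.25 / 0.074² ≈ 94.67 → 95.
Using p = 0.32: p(1−p) = 0.2176, so n = 1.44² × 0.2176 / 0.074² ≈ 82.40 → 83.
Reduction: 95 − 83 = 12.

12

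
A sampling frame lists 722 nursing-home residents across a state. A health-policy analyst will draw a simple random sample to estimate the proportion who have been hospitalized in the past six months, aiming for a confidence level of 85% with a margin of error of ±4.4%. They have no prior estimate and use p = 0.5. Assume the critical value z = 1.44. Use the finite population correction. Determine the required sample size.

196

Unadjusted: n₀ = 1.44² × 0.50 × 0.50 / 0.044² ≈ 267.77, so n₀ = 268.
Finite population correction with N = 722: n = n₀ / (1 + (n₀−1)/N) = 268 / (1 + 267/722) = 268 / 1.3698 ≈ 195.65.
Rounding up, n = 196.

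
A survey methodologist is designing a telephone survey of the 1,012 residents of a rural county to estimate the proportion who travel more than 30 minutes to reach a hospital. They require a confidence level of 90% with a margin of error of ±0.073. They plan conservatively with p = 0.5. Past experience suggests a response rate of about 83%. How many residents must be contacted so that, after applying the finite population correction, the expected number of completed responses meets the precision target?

For 90% confidence, z = 1.645.
Completed interviews needed (unadjusted): n₀ = 1.645² × 0.2500 / 0.073² ≈ 126.95 → 127.
FPC for N = 1,012: n = 127 / (1 + 126/1012) = 127 / 1.1245 ≈ 112.94 → 113.
At an 83% response rate, contacts needed = 113 / 0.83 ≈ 136.14 → 137.

137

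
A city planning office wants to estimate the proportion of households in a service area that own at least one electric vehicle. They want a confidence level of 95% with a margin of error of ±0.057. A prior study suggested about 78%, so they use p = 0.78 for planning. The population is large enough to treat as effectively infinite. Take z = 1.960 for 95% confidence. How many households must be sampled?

203

With p = 0.78, p(1−p) = 0.1716.
n = z²·p(1−p)/E² = 1.960² × 0.1716 / 0.057² = 3.8416 × 0.1716 / 0.003249 ≈ 202.90.
Rounding up gives n = 203.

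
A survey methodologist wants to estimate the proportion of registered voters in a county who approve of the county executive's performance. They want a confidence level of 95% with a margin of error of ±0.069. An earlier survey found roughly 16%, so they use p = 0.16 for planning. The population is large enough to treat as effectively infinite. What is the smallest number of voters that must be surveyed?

For 95% confidence, z = 1.96.
With p = 0.16, p(1−p) = 0.1344.
n = z²·p(1−p)/E² = 1.96² × 0.1344 / 0.069² = 3.8416 × 0.1344 / 0.004761 ≈ 108.45.
Rounding up gives n = 109.

109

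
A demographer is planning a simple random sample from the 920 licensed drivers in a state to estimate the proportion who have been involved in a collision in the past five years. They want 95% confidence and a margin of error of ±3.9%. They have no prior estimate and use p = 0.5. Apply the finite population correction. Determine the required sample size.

375

For 95% confidence, z = 1.96.
Unadjusted: n₀ = 1.96² × 0.50 × 0.50 / 0.039² ≈ 631.43, so n₀ = 632.
Finite population correction with N = 920: n = n₀ / (1 + (n₀−1)/N) = 632 / (1 + 631/920) = 632 / 1.6859 ≈ 374.88.
Rounding up, n = 375.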